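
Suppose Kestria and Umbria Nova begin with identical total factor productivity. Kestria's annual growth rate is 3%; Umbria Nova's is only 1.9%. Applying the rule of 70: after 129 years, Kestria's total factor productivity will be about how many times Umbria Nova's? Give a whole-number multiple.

Only the 1.1-point difference matters.
70/1.1 ≈ 63.64 years per doubling of the ratio; 129 years gives 2.03 doublings, so ≈ 4×.

4 times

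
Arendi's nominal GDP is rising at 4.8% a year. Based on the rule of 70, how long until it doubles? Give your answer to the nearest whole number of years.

70/4.8 ≈ 14.58, so it doubles roughly every 15 years.

≈ 15 years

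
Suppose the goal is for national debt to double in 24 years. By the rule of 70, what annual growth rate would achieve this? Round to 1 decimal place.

roughly 2.9%

70 / 24 ≈ 2.92, so about 2.9% annually.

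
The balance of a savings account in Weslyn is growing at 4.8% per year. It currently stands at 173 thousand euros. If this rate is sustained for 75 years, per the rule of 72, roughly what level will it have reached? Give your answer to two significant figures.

around 5500 thousand euros

It doubles every 72/4.8 ≈ 15.00 years, so 75 years is 5.00 doublings.
2^5.00 ≈ 32.00; 173 × 32.00 ≈ 5500 thousand euros.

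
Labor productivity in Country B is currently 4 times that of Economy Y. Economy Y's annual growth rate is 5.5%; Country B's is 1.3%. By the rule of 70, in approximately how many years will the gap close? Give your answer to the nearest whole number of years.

roughly 33 years

The growth-rate gap is 5.5% − 1.3% = 4.2 percentage points.
So the ratio between them halves every 70/4.2 ≈ 16.67 years.
A 4 times gap closes after 2 halvings: 2 × 16.67 ≈ 33 years.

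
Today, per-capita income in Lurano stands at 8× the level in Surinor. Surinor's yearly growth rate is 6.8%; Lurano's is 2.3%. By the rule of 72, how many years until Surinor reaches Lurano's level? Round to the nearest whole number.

around 48 years

The growth-rate gap is 6.8% − 2.3% = 4.5 percentage points.
So the ratio between them halves every 72/4.5 ≈ 16.00 years.
An 8× gap closes after 3 halvings: 3 × 16.00 ≈ 48 years.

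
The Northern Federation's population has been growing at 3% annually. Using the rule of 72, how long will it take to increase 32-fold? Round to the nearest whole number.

At 3% it doubles every 72/3 ≈ 24.00 years.
Getting to 32× needs 5 doublings: 5 × 24.00 ≈ 120 years.

around 120 years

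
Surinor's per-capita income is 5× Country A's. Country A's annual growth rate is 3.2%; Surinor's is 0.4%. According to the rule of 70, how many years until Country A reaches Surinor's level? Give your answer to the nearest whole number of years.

≈ 58 years

The growth-rate gap is 3.2% − 0.4% = 2.8 percentage points.
So the ratio between them halves every 70/2.8 ≈ 25.00 years.
A 5× gap takes log₂(5) ≈ 2.32 halvings to close: 2.32 × 25.00 ≈ 58 years.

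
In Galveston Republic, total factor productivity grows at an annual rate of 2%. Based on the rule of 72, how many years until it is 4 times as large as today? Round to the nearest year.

One doubling takes 72/2 = 36.00 years.
4 = 2^2, so 2 doublings → 72 years.

≈ 72 years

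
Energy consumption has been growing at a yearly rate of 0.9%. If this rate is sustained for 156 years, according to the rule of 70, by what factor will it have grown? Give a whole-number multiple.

approximately 4 times

Doubling time ≈ 70/0.9 = 77.78 years.
156/77.78 ≈ 2 doublings, so about 2^2 = 4×.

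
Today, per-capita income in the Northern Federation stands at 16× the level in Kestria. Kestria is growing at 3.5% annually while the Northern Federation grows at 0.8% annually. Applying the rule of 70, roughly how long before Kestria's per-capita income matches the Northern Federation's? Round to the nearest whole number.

Kestria gains on the Northern Federation at 3.5% − 0.8% = 2.7 points a year.
At that relative rate the gap halves every 70/2.7 ≈ 25.93 years.
A 16× gap closes after 4 halvings: 4 × 25.93 ≈ 104 years.

104 years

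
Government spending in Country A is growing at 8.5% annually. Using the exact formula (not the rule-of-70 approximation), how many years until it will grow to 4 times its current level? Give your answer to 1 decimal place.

17.0 years

t = ln(4) / ln(1 + 0.085) = 1.3863 / 0.081580 ≈ 16.99.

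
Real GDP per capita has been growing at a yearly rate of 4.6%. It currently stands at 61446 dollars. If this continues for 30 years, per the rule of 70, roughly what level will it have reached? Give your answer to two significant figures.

It doubles every 70/4.6 ≈ 15.22 years, so 30 years is 1.97 doublings.
2^1.97 ≈ 3.92; 61446 × 3.92 ≈ 240000 dollars.

roughly 240000 dollars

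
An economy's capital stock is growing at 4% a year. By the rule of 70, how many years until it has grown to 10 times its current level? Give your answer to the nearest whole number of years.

roughly 58 years

Doubling time ≈ 70/4 = 17.50 years.
10× is log₂ 10 ≈ 3.32 doublings, so ≈ 3.32 × 17.50 = 58 years.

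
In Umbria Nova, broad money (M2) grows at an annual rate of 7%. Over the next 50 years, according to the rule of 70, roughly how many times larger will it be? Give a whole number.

≈ 32 times

Doubling time ≈ 70/7 = 10.00 years.
50/10.00 ≈ 5 doublings, so about 2^5 = 32×.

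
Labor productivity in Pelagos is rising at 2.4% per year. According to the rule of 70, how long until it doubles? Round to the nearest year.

70/2.4 ≈ 29.17, so it doubles roughly every 29 years.

≈ 29 years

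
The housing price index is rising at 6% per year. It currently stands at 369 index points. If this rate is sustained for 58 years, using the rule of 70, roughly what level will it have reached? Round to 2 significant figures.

approximately 12000 index points

It doubles every 70/6 ≈ 11.67 years, so 58 years is 4.97 doublings.
2^4.97 ≈ 31.34; 369 × 31.34 ≈ 12000 index points.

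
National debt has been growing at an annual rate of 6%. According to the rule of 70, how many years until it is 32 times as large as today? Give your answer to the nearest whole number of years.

One doubling takes 70/6 = 11.67 years.
32× is 5 doublings, so 5 × 11.67 ≈ 58 years.

roughly 58 years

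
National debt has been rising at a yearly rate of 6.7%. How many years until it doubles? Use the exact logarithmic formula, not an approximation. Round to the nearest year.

t = ln(2) / ln(1 + 0.067) = 0.6931 / 0.064851 ≈ 10.69.
≈ 11 years.

11 years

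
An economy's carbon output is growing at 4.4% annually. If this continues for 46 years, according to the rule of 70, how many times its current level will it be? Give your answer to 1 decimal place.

Doubling time ≈ 70/4.4 = 15.91 years.
46 years / 15.91 ≈ 2.89 doublings → factor 2^2.89 ≈ 7.4.

approximately 7.4 times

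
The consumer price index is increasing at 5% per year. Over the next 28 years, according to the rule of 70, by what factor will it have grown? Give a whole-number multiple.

about 4 times

Doubling time ≈ 70/5 = 14.00 years.
28/14.00 ≈ 2 doublings, so about 2^2 = 4×.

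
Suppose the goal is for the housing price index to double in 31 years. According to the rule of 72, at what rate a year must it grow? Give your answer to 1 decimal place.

72 / 31 ≈ 2.32, so about 2.3% a year.

about 2.3%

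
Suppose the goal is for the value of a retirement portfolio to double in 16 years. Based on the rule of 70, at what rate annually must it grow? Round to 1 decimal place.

70 / 16 ≈ 4.38, so about 4.4% annually.

≈ 4.4% annually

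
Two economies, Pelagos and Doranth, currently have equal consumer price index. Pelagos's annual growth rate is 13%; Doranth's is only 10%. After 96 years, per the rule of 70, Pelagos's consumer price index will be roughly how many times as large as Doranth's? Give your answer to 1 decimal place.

around 17.3 times

Pelagos pulls ahead at 3 pp per year, so the ratio doubles every 70/3 ≈ 23.33 years.
In 96 years that's 4.11 doublings: 2^4.11 ≈ 17.3.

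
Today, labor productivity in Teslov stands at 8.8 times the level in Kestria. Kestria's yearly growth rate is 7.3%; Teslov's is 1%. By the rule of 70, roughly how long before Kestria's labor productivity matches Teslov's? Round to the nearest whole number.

about 35 years

Kestria gains on Teslov at 7.3% − 1% = 6.3 points a year.
At that relative rate the gap halves every 70/6.3 ≈ 11.11 years.
An 8.8 times gap takes log₂(8.8) ≈ 3.14 halvings to close: 3.14 × 11.11 ≈ 35 years.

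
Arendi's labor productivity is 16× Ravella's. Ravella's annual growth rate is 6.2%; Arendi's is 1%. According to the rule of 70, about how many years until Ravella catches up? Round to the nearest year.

Ravella gains on Arendi at 6.2% − 1% = 5.2 points a year.
At that relative rate the gap halves every 70/5.2 ≈ 13.46 years.
A 16× gap closes after 4 halvings: 4 × 13.46 ≈ 54 years.

approximately 54 years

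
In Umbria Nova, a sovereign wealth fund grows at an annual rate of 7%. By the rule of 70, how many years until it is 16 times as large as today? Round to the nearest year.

Doubling time ≈ 70/7 = 10.00 years.
Getting to 16× needs 4 doublings: 4 × 10.00 ≈ 40 years.

around 40 years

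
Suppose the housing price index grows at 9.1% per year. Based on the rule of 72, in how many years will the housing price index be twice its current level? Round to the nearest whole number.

72/9.1 ≈ 7.91, so it doubles roughly every 8 years.

8 years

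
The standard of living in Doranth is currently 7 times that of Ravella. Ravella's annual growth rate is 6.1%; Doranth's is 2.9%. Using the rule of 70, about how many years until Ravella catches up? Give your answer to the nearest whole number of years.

≈ 61 years

What matters is the difference: 3.2 pp.
Rule of 70 on the gap: the ratio halves every 70/3.2 ≈ 21.88 years.
A 7 times gap takes log₂(7) ≈ 2.81 halvings to close: 2.81 × 21.88 ≈ 61 years.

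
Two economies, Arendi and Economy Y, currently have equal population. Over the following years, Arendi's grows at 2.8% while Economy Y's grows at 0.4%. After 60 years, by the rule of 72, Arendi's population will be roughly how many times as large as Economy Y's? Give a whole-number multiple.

roughly 4 times

Only the 2.4-point difference matters.
72/2.4 ≈ 30.00 years per doubling of the ratio; 60 years gives 2.00 doublings, so ≈ 4×.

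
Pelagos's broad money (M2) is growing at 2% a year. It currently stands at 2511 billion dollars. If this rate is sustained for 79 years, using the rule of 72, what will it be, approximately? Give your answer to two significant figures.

Doubling time ≈ 72/2 = 36.00 years.
79 years is 79/36.00 ≈ 2.19 doublings, a factor of 2^2.19 ≈ 4.56.
2511 × 4.56 ≈ 11000 billion dollars.

approximately 11000 billion dollars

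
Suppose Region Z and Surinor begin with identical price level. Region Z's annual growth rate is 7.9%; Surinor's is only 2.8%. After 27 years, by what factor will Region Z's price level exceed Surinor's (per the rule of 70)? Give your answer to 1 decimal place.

about 3.9 times

Only the 5.1-point difference matters.
70/5.1 ≈ 13.73 years per doubling of the ratio; 27 years gives 1.97 doublings, so ≈ 3.9×.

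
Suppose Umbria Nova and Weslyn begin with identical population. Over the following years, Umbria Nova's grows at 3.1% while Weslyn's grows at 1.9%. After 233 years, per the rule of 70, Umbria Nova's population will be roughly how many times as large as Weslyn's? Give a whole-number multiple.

Only the 1.2-point difference matters.
70/1.2 ≈ 58.33 years per doubling of the ratio; 233 years gives 3.99 doublings, so ≈ 16×.

≈ 16 times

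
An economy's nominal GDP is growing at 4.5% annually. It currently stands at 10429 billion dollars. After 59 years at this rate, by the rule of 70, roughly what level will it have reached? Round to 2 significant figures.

Doubling time ≈ 70/4.5 = 15.56 years.
59 years is 59/15.56 ≈ 3.79 doublings, a factor of 2^3.79 ≈ 13.83.
10429 × 13.83 ≈ 140000 billion dollars.

roughly 140000 billion dollars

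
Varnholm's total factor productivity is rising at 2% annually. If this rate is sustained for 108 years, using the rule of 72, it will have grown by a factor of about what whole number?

roughly 8 times

Doubling time ≈ 72/2 = 36.00 years.
108/36.00 ≈ 3 doublings, so about 2^3 = 8×.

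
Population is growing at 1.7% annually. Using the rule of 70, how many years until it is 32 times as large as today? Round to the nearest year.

Doubling time ≈ 70/1.7 = 41.18 years.
32× is 5 doublings, so 5 × 41.18 ≈ 206 years.

around 206 years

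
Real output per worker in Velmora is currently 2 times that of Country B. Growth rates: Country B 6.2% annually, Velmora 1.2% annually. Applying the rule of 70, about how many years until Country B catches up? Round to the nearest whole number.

The growth-rate gap is 6.2% − 1.2% = 5 percentage points.
So the ratio between them halves every 70/5 ≈ 14.00 years.
A 2 times gap closes after 1 halving: 1 × 14.00 ≈ 14 years.

approximately 14 years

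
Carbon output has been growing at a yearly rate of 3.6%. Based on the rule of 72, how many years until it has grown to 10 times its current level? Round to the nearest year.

about 66 years

At 3.6% it doubles every 72/3.6 ≈ 20.00 years.
10× is log₂ 10 ≈ 3.32 doublings, so ≈ 3.32 × 20.00 = 66 years.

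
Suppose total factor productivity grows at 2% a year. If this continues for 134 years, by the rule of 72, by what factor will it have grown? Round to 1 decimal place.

approximately 13.2 times

Doubling time ≈ 72/2 = 36.00 years.
134 years / 36.00 ≈ 3.72 doublings → factor 2^3.72 ≈ 13.2.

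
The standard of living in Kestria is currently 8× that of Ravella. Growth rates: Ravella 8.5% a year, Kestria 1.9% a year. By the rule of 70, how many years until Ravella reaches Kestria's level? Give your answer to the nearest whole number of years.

Ravella gains on Kestria at 8.5% − 1.9% = 6.6 points a year.
At that relative rate the gap halves every 70/6.6 ≈ 10.61 years.
An 8× gap closes after 3 halvings: 3 × 10.61 ≈ 32 years.

≈ 32 years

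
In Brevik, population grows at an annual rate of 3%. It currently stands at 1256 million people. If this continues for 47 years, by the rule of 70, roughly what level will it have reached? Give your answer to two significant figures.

approximately 5100 million people

It doubles every 70/3 ≈ 23.33 years, so 47 years is 2.01 doublings.
2^2.01 ≈ 4.03; 1256 × 4.03 ≈ 5100 million people.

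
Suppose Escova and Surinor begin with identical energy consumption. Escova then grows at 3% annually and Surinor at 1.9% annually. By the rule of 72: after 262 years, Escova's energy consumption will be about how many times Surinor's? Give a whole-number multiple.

Only the 1.1-point difference matters.
72/1.1 ≈ 65.45 years per doubling of the ratio; 262 years gives 4.00 doublings, so ≈ 16×.

approximately 16 times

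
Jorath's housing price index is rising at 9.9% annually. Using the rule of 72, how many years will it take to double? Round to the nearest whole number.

Doubling time ≈ 72 / 9.9 = 7.27 years.

approximately 7 years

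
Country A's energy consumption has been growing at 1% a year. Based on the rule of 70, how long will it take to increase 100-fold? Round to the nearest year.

465 years

One doubling takes 70/1 = 70.00 years.
100× is log₂ 100 ≈ 6.64 doublings, so ≈ 6.64 × 70.00 = 465 years.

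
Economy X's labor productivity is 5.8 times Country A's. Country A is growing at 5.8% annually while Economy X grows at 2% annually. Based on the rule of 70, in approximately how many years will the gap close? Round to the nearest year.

approximately 47 years

What matters is the difference: 3.8 pp.
Rule of 70 on the gap: the ratio halves every 70/3.8 ≈ 18.42 years.
A 5.8 times gap takes log₂(5.8) ≈ 2.54 halvings to close: 2.54 × 18.42 ≈ 47 years.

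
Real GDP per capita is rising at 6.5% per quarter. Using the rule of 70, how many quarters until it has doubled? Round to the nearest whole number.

≈ 11 quarters

At 6.5%, doubling takes about 70/6.5 = 10.77 quarters.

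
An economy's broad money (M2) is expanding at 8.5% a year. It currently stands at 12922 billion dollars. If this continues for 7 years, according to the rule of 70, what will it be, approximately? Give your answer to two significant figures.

Doubling time ≈ 70/8.5 = 8.24 years.
7 years is 7/8.24 ≈ 0.85 doublings, a factor of 2^0.85 ≈ 1.80.
12922 × 1.80 ≈ 23000 billion dollars.

≈ 23000 billion dollars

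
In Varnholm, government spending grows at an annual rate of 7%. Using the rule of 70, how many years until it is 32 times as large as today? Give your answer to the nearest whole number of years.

At 7% it doubles every 70/7 ≈ 10.00 years.
32 = 2^5, so 5 doublings → 50 years.

approximately 50 years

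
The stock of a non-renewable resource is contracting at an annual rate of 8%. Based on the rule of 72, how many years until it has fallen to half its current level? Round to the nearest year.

Falling at 8%, it halves about every 72/8 = 9.00 years.

roughly 9 years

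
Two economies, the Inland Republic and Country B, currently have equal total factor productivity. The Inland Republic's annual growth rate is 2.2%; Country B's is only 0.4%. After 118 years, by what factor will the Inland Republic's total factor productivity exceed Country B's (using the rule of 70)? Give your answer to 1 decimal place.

the Inland Republic pulls ahead at 1.8 pp per year, so the ratio doubles every 70/1.8 ≈ 38.89 years.
In 118 years that's 3.03 doublings: 2^3.03 ≈ 8.2.

around 8.2 times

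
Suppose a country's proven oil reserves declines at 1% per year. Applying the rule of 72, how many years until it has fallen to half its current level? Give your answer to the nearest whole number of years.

The rule works in reverse for decay: 72/1 ≈ 72.00 years to halve.

about 72 years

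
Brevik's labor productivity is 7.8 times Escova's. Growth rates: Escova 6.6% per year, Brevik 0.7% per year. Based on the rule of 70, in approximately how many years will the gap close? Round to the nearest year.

≈ 35 years

What matters is the difference: 5.9 pp.
Rule of 70 on the gap: the ratio halves every 70/5.9 ≈ 11.86 years.
A 7.8 times gap takes log₂(7.8) ≈ 2.96 halvings to close: 2.96 × 11.86 ≈ 35 years.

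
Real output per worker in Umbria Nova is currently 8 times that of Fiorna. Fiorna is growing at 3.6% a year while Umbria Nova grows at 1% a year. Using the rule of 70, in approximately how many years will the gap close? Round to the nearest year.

Fiorna gains on Umbria Nova at 3.6% − 1% = 2.6 points a year.
At that relative rate the gap halves every 70/2.6 ≈ 26.92 years.
An 8 times gap closes after 3 halvings: 3 × 26.92 ≈ 81 years.

81 years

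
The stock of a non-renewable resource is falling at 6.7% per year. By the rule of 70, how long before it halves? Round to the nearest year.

The rule works in reverse for decay: 70/6.7 ≈ 10.45 years to halve.

roughly 10 years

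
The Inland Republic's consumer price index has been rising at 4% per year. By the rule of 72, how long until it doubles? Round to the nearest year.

approximately 18 years

At 4%, doubling takes about 72/4 = 18.00 years.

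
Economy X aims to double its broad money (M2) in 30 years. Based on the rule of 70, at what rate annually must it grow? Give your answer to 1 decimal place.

70 / 30 ≈ 2.33, so about 2.3% annually.

2.3%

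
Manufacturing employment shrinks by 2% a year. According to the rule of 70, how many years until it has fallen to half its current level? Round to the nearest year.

Halving time ≈ 70 / 2 = 35.00 → 35 years.

≈ 35 years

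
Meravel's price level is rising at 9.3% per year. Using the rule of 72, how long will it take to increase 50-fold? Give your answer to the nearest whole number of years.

One doubling takes 72/9.3 = 7.74 years.
50× is log₂ 50 ≈ 5.64 doublings, so ≈ 5.64 × 7.74 = 44 years.

44 years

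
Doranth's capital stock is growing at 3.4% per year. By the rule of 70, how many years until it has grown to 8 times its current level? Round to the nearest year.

One doubling takes 70/3.4 = 20.59 years.
Getting to 8× needs 3 doublings: 3 × 20.59 ≈ 62 years.

about 62 years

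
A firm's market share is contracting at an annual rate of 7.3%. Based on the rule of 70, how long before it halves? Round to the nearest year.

about 10 years

Halving time ≈ 70 / 7.3 = 9.59 → 10 years.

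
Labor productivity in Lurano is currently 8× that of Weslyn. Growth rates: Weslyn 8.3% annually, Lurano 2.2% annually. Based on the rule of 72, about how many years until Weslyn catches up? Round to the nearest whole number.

Weslyn gains on Lurano at 8.3% − 2.2% = 6.1 points a year.
At that relative rate the gap halves every 72/6.1 ≈ 11.80 years.
An 8× gap closes after 3 halvings: 3 × 11.80 ≈ 35 years.

about 35 years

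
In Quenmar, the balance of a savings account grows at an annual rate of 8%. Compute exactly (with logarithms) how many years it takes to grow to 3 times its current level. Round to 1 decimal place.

t = ln(3) / ln(1 + 0.08) = 1.0986 / 0.076961 ≈ 14.27.

14.3 years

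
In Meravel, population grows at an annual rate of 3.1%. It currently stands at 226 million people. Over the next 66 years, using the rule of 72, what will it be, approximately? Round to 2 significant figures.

Doubling time ≈ 72/3.1 = 23.23 years.
66 years is 66/23.23 ≈ 2.84 doublings, a factor of 2^2.84 ≈ 7.16.
226 × 7.16 ≈ 1600 million people.

about 1600 million people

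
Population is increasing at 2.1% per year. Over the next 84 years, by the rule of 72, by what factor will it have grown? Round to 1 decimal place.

Doubling time ≈ 72/2.1 = 34.29 years.
84 years / 34.29 ≈ 2.45 doublings → factor 2^2.45 ≈ 5.5.

about 5.5 times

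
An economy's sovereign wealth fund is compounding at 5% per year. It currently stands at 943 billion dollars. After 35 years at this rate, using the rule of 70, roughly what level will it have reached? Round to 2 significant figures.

about 5300 billion dollars

It doubles every 70/5 ≈ 14.00 years, so 35 years is 2.50 doublings.
2^2.50 ≈ 5.66; 943 × 5.66 ≈ 5300 billion dollars.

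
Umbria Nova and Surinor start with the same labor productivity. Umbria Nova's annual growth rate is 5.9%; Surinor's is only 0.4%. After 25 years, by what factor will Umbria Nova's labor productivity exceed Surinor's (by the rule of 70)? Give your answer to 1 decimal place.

about 3.9 times

Umbria Nova pulls ahead at 5.5 pp per year, so the ratio doubles every 70/5.5 ≈ 12.73 years.
In 25 years that's 1.96 doublings: 2^1.96 ≈ 3.9.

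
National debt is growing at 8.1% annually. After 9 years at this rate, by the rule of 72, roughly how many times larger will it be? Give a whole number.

Doubling time ≈ 72/8.1 = 8.89 years.
9/8.89 ≈ 1 doubling, so about 2^1 = 2×.

about 2 times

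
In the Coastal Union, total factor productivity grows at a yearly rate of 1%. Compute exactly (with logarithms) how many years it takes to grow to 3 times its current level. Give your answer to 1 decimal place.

110.4 years

t = ln(3) / ln(1 + 0.01) = 1.0986 / 0.009950 ≈ 110.41.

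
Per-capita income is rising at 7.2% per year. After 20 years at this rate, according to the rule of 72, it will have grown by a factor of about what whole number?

72/7.2 ≈ 10.00 years per doubling.
20 years fits 2 doublings: 2^2 = 4.

around 4 times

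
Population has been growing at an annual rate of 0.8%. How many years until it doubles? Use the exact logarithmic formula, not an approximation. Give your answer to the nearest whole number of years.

t = ln(2) / ln(1 + 0.008) = 0.6931 / 0.007968 ≈ 86.99.
≈ 87 years.

87 years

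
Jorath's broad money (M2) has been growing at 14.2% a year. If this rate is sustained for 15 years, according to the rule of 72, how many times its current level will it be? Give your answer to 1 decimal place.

approximately 7.8 times

Doubles every ≈ 5.07 years (72/14.2).
15 years is 2.96 doublings; 2^2.96 ≈ 7.8×.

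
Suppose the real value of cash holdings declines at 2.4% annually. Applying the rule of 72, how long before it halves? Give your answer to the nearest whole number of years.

The rule works in reverse for decay: 72/2.4 ≈ 30.00 years to halve.

roughly 30 years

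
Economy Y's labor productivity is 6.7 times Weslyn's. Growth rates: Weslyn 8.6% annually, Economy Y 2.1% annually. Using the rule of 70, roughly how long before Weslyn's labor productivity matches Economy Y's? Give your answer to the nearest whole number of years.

≈ 30 years

The growth-rate gap is 8.6% − 2.1% = 6.5 percentage points.
So the ratio between them halves every 70/6.5 ≈ 10.77 years.
A 6.7 times gap takes log₂(6.7) ≈ 2.74 halvings to close: 2.74 × 10.77 ≈ 30 years.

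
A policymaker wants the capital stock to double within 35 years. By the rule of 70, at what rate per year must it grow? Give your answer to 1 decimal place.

roughly 2.0%

70 / 35 ≈ 2.00, so about 2.0% per year.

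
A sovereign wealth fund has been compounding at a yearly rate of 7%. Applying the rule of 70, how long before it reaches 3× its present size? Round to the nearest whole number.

16 years

Doubling time ≈ 70/7 = 10.00 years.
3× is log₂ 3 ≈ 1.58 doublings, so ≈ 1.58 × 10.00 = 16 years.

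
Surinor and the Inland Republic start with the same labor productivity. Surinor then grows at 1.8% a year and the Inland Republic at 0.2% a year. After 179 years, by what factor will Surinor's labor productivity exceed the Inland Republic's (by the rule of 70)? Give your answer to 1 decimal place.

Surinor pulls ahead at 1.6 pp per year, so the ratio doubles every 70/1.6 ≈ 43.75 years.
In 179 years that's 4.09 doublings: 2^4.09 ≈ 17.0.

about 17.0 times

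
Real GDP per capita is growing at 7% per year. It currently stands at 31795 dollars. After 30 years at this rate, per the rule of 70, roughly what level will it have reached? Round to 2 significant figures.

250000 dollars

Doubling time ≈ 70/7 = 10.00 years.
30 years is 30/10.00 ≈ 3.00 doublings, a factor of 2^3.00 ≈ 8.00.
31795 × 8.00 ≈ 250000 dollars.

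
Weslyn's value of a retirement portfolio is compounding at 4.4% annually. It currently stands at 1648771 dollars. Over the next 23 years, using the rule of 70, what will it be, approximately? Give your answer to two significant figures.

≈ 4500000 dollars

Doubling time ≈ 70/4.4 = 15.91 years.
23 years is 23/15.91 ≈ 1.45 doublings, a factor of 2^1.45 ≈ 2.73.
1648771 × 2.73 ≈ 4500000 dollars.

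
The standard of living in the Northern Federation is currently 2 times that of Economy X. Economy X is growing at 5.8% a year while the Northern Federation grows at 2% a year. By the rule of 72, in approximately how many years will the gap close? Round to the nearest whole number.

roughly 19 years

What matters is the difference: 3.8 pp.
Rule of 72 on the gap: the ratio halves every 72/3.8 ≈ 18.95 years.
A 2 times gap closes after 1 halving: 1 × 18.95 ≈ 19 years.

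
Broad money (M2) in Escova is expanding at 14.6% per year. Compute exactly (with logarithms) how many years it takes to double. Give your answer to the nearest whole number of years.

5 years

t = ln(2) / ln(1 + 0.146) = 0.6931 / 0.136278 ≈ 5.09.
≈ 5 years.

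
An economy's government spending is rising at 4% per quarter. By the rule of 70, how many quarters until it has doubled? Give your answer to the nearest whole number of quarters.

roughly 18 quarters

At 4%, doubling takes about 70/4 = 17.50 quarters.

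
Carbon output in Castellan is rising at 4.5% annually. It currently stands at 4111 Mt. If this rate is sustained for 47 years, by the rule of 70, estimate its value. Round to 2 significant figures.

It doubles every 70/4.5 ≈ 15.56 years, so 47 years is 3.02 doublings.
2^3.02 ≈ 8.11; 4111 × 8.11 ≈ 33000 Mt.

33000 Mt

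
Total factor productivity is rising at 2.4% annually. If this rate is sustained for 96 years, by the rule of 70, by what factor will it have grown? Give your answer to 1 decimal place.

Doubling time ≈ 70/2.4 = 29.17 years.
96 years / 29.17 ≈ 3.29 doublings → factor 2^3.29 ≈ 9.8.

9.8 times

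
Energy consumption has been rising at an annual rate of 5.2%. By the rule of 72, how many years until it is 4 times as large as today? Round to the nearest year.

Doubling time ≈ 72/5.2 = 13.85 years.
4× is 2 doublings, so 2 × 13.85 ≈ 28 years.

28 years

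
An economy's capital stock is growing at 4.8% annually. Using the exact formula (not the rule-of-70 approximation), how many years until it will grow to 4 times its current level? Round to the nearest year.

30 years

t = ln(4) / ln(1 + 0.048) = 1.3863 / 0.046884 ≈ 29.57.
≈ 30 years.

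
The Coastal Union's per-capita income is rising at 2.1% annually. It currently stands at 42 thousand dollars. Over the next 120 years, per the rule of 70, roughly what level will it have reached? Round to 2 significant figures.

Doubling time ≈ 70/2.1 = 33.33 years.
120 years is 120/33.33 ≈ 3.60 doublings, a factor of 2^3.60 ≈ 12.13.
42 × 12.13 ≈ 510 thousand dollars.

approximately 510 thousand dollars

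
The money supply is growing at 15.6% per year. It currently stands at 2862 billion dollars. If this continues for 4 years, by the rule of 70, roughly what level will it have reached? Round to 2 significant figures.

about 5300 billion dollars

Doubling time ≈ 70/15.6 = 4.49 years.
4 years is 4/4.49 ≈ 0.89 doublings, a factor of 2^0.89 ≈ 1.85.
2862 × 1.85 ≈ 5300 billion dollars.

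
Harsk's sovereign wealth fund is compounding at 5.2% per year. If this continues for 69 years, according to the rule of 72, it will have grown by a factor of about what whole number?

roughly 32 times

At 5.2% one doubling takes ≈ 13.85 years; 69 years is 5 of them, so ×32.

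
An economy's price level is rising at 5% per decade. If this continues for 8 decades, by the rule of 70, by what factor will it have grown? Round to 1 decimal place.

Doubling time ≈ 70/5 = 14.00 decades.
8 decades / 14.00 ≈ 0.57 doublings → factor 2^0.57 ≈ 1.5.

around 1.5 times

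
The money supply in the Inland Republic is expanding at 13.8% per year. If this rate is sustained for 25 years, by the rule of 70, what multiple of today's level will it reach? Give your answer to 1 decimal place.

30.5 times

Doubling time ≈ 70/13.8 = 5.07 years.
25 years / 5.07 ≈ 4.93 doublings → factor 2^4.93 ≈ 30.5.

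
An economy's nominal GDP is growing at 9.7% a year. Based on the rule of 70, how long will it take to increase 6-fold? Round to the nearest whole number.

approximately 19 years

At 9.7% it doubles every 70/9.7 ≈ 7.22 years.
Reaching 6× takes log₂(6) ≈ 2.58 doublings.
2.58 × 7.22 ≈ 19 years.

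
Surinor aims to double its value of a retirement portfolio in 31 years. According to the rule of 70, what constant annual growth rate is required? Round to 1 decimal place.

70 / 31 ≈ 2.26, so about 2.3% annually.

about 2.3%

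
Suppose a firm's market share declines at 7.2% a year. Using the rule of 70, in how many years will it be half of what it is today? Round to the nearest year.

Halving time ≈ 70 / 7.2 = 9.72 → 10 years.

10 years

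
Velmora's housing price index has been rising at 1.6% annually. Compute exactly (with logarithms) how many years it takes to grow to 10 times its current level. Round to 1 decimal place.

145.1 years

t = ln(10) / ln(1 + 0.016) = 2.3026 / 0.015873 ≈ 145.06.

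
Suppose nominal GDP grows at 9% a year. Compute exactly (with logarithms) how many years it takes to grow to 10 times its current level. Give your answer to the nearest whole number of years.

t = ln(10) / ln(1 + 0.09) = 2.3026 / 0.086178 ≈ 26.72.
≈ 27 years.

27 years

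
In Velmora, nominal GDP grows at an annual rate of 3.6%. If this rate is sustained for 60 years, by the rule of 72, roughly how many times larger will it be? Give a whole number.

72/3.6 ≈ 20.00 years per doubling.
60 years fits 3 doublings: 2^3 = 8.

about 8 times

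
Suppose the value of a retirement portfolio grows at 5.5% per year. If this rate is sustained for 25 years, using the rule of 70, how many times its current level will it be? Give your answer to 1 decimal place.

approximately 3.9 times

Doubles every ≈ 12.73 years (70/5.5).
25 years is 1.96 doublings; 2^1.96 ≈ 3.9×.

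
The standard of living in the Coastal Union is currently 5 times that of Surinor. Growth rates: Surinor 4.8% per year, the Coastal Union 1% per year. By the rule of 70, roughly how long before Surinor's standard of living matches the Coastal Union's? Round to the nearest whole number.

Surinor gains on the Coastal Union at 4.8% − 1% = 3.8 points a year.
At that relative rate the gap halves every 70/3.8 ≈ 18.42 years.
A 5 times gap takes log₂(5) ≈ 2.32 halvings to close: 2.32 × 18.42 ≈ 43 years.

around 43 years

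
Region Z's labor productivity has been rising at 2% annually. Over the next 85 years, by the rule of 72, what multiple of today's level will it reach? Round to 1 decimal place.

approximately 5.1 times

Doubling time ≈ 72/2 = 36.00 years.
85 years / 36.00 ≈ 2.36 doublings → factor 2^2.36 ≈ 5.1.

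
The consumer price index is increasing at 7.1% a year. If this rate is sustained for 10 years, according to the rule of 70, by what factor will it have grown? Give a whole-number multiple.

At 7.1% one doubling takes ≈ 9.86 years; 10 years is 1 of them, so ×2.

approximately 2 times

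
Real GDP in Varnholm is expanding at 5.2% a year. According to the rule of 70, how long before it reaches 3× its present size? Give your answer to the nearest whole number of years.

At 5.2% it doubles every 70/5.2 ≈ 13.46 years.
Reaching 3× takes log₂(3) ≈ 1.58 doublings.
1.58 × 13.46 ≈ 21 years.

21 years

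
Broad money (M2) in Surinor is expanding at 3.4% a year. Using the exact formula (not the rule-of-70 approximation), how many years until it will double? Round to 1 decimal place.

20.7 years

t = ln(2) / ln(1 + 0.034) = 0.6931 / 0.033435 ≈ 20.73.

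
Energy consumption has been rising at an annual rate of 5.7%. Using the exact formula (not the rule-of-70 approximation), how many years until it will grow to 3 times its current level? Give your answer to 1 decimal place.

19.8 years

t = ln(3) / ln(1 + 0.057) = 1.0986 / 0.055435 ≈ 19.82.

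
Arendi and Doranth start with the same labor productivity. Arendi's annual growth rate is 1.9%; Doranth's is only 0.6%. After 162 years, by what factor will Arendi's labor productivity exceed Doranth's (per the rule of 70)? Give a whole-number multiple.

Rate gap = 1.9% − 0.6% = 1.3 points.
The ratio doubles every 70/1.3 ≈ 53.85 years.
162/53.85 ≈ 3.01 doublings → ratio ≈ 2^3.01 ≈ 8.

about 8 times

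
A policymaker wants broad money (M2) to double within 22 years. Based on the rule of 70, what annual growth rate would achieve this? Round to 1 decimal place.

3.2%

70 / 22 ≈ 3.18, so about 3.2% annually.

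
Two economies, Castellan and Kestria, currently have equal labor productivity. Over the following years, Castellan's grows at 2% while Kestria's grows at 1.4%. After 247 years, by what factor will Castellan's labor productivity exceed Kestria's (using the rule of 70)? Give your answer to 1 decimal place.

about 4.3 times

Only the 0.6-point difference matters.
70/0.6 ≈ 116.67 years per doubling of the ratio; 247 years gives 2.12 doublings, so ≈ 4.3×.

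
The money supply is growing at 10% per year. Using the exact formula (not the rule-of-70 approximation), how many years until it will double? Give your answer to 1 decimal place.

t = ln(2) / ln(1 + 0.1) = 0.6931 / 0.095310 ≈ 7.27.

7.3 years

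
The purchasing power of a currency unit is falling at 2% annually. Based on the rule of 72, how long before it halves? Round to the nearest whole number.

Halving time ≈ 72 / 2 = 36.00 → 36 years.

about 36 years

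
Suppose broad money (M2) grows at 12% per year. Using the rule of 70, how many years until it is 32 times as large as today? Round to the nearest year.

Doubling time ≈ 70/12 = 5.83 years.
32× is 5 doublings, so 5 × 5.83 ≈ 29 years.

approximately 29 years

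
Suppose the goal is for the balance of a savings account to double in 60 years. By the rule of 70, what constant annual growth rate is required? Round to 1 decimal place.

around 1.2%

70 / 60 ≈ 1.17, so about 1.2% annually.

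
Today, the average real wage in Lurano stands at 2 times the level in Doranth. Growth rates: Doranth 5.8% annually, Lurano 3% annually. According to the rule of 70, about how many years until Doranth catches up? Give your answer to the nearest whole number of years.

What matters is the difference: 2.8 pp.
Rule of 70 on the gap: the ratio halves every 70/2.8 ≈ 25.00 years.
A 2 times gap closes after 1 halving: 1 × 25.00 ≈ 25 years.

25 years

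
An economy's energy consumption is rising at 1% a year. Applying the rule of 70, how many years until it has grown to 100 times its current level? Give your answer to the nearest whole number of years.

about 465 years

At 1% it doubles every 70/1 ≈ 70.00 years.
Reaching 100× takes log₂(100) ≈ 6.64 doublings.
6.64 × 70.00 ≈ 465 years.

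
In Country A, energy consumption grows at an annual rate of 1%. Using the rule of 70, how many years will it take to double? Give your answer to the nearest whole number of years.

70 years

70/1 ≈ 70.00, so it doubles roughly every 70 years.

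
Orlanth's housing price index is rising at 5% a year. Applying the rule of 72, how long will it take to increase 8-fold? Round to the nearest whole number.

around 43 years

At 5% it doubles every 72/5 ≈ 14.40 years.
8× is 3 doublings, so 3 × 14.40 ≈ 43 years.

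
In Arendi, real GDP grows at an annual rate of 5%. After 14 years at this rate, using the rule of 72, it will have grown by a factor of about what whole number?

about 2 times

72/5 ≈ 14.40 years per doubling.
14 years fits 1 doubling: 2^1 = 2.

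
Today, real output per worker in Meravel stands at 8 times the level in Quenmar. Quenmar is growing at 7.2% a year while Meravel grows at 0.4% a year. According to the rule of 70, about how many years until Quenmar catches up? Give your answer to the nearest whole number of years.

The growth-rate gap is 7.2% − 0.4% = 6.8 percentage points.
So the ratio between them halves every 70/6.8 ≈ 10.29 years.
An 8 times gap closes after 3 halvings: 3 × 10.29 ≈ 31 years.

approximately 31 years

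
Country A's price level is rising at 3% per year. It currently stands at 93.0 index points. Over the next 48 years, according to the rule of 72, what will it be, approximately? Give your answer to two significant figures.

approximately 370 index points

Doubling time ≈ 72/3 = 24.00 years.
48 years is 48/24.00 ≈ 2.00 doublings, a factor of 2^2.00 ≈ 4.00.
93.0 × 4.00 ≈ 370 index points.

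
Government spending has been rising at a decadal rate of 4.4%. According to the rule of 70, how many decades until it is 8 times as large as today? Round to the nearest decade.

≈ 48 decades

At 4.4% it doubles every 70/4.4 ≈ 15.91 decades.
Getting to 8× needs 3 doublings: 3 × 15.91 ≈ 48 decades.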